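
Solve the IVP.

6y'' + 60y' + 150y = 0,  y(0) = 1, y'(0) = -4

General solution: y = (C₁ + C₂x)e^(-5x)
Repeated root r = -5
Applying ICs: C₁ = 1, C₂ = 1
Particular solution: y = (1 + x)e^(-5x)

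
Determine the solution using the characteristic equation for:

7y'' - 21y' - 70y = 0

Characteristic equation: 7r² - 21r - 70 = 0
Divide by 7: r² - 3r - 10 = 0
Roots: r = 5, -2 (distinct real)
General solution: y = C₁e^(5x) + C₂e^(-2x)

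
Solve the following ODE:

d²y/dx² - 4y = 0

Characteristic equation: r² - 4 = 0
Roots: r = 2, -2 (distinct real)
General solution: y = C₁e^(2x) + C₂e^(-2x)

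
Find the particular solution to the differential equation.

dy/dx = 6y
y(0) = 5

General solution: y = Ce^(6x)
Applying IC y(0) = 5:
Particular solution: y = 5e^(6x)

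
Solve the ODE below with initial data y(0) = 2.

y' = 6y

General solution: y = Ce^(6x)
Applying IC y(0) = 2:
Particular solution: y = 2e^(6x)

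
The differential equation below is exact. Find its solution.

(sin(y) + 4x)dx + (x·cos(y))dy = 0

Verify exactness: ∂M/∂y = ∂N/∂x ✓
Find F(x,y) such that ∂F/∂x = M, ∂F/∂y = N
Solution: x·sin(y) + 2x² = C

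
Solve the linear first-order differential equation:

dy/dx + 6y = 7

Using integrating factor method:

General solution: y = 7/6 + Ce^(-6x)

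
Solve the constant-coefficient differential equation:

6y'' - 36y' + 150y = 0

Characteristic equation: 6r² - 36r + 150 = 0
Divide by 6: r² - 6r + 25 = 0
Roots: r = 3 ± 4i (complex conjugates)
General solution: y = e^(3x)(C₁cos(4x) + C₂sin(4x))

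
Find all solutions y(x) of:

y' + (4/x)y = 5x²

Using integrating factor method:

General solution: y = (5/7)x^3 + Cx^(-4)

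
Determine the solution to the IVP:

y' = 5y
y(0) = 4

General solution: y = Ce^(5x)
Applying IC y(0) = 4:
Particular solution: y = 4e^(5x)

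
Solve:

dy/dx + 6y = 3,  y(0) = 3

General solution: y = 1/2 + Ce^(-6x)
Applying y(0) = 3: C = 3 - 1/2 = 5/2
Particular solution: y = 1/2 + (5/2)e^(-6x)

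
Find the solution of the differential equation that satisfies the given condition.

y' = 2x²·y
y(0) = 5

General solution: y = Ce^(2x³/3)
Applying IC y(0) = 5:
Particular solution: y = 5e^(2x³/3)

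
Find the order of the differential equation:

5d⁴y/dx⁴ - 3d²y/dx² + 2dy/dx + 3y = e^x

The order is 4 (highest derivative is of order 4).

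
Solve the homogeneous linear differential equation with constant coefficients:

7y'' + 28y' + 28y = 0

Characteristic equation: 7r² + 28r + 28 = 0
Divide by 7: r² + 4r + 4 = 0
Factored: (r + 2)² = 0
Repeated root: r = -2
General solution: y = (C₁ + C₂x)e^(-2x)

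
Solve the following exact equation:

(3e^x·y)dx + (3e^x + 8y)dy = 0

Verify exactness: ∂M/∂y = ∂N/∂x ✓
Find F(x,y) such that ∂F/∂x = M, ∂F/∂y = N
Solution: 3e^x·y + 4y² = C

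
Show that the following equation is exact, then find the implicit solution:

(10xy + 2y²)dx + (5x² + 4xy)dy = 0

Verify exactness: ∂M/∂y = ∂N/∂x ✓
Find F(x,y) such that ∂F/∂x = M, ∂F/∂y = N
Solution: 5x²y + 2xy² = C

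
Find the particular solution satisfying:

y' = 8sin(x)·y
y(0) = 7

General solution: y = Ce^(-8cos(x))
Applying IC y(0) = 7:
Particular solution: y = 7e^(8(1-cos(x)))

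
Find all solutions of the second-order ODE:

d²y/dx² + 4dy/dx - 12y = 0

Characteristic equation: r² + 4r - 12 = 0
Roots: r = 2, -6 (distinct real)
General solution: y = C₁e^(2x) + C₂e^(-6x)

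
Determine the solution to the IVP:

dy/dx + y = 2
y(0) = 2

General solution: y = 2 + Ce^(-x)
Applying y(0) = 2: C = 2 - 2 = 0
Particular solution: y = 2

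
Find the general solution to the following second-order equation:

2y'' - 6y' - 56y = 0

Characteristic equation: 2r² - 6r - 56 = 0
Divide by 2: r² - 3r - 28 = 0
Roots: r = 7, -4 (distinct real)
General solution: y = C₁e^(7x) + C₂e^(-4x)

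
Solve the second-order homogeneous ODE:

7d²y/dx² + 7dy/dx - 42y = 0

Characteristic equation: 7r² + 7r - 42 = 0
Divide by 7: r² + r - 6 = 0
Roots: r = 2, -3 (distinct real)
General solution: y = C₁e^(2x) + C₂e^(-3x)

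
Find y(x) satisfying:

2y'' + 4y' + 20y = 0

Characteristic equation: 2r² + 4r + 20 = 0
Divide by 2: r² + 2r + 10 = 0
Roots: r = -1 ± 3i (complex conjugates)
General solution: y = e^(-x)(C₁cos(3x) + C₂sin(3x))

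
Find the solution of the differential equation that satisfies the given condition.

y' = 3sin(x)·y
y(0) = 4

General solution: y = Ce^(-3cos(x))
Applying IC y(0) = 4:
Particular solution: y = 4e^(3(1-cos(x)))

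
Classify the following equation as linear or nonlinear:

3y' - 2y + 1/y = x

Nonlinear (1/y term)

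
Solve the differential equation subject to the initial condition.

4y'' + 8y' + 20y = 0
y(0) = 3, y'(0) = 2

General solution: y = e^(-x)(C₁cos(2x) + C₂sin(2x))
Complex roots r = -1 ± 2i
Applying ICs: C₁ = 3, C₂ = 5/2
Particular solution: y = e^(-x)(3cos(2x) + (5/2)sin(2x))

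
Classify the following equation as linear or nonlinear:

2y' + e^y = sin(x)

Nonlinear (e^y is nonlinear in y)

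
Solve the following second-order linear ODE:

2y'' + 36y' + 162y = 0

Characteristic equation: 2r² + 36r + 162 = 0
Divide by 2: r² + 18r + 81 = 0
Factored: (r + 9)² = 0
Repeated root: r = -9
General solution: y = (C₁ + C₂x)e^(-9x)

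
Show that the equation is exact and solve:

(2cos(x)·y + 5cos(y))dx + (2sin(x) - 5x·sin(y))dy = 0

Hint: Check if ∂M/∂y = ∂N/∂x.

Verify exactness: ∂M/∂y = ∂N/∂x ✓
Find F(x,y) such that ∂F/∂x = M, ∂F/∂y = N
Solution: 2sin(x)·y + 5x·cos(y) = C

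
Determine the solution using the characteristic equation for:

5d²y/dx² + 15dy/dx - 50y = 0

Characteristic equation: 5r² + 15r - 50 = 0
Divide by 5: r² + 3r - 10 = 0
Roots: r = 2, -5 (distinct real)
General solution: y = C₁e^(2x) + C₂e^(-5x)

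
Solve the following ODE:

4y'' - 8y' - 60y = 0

Characteristic equation: 4r² - 8r - 60 = 0
Divide by 4: r² - 2r - 15 = 0
Roots: r = 5, -3 (distinct real)
General solution: y = C₁e^(5x) + C₂e^(-3x)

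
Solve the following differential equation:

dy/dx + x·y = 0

Using integrating factor method:

General solution: y = Ce^(-x^2/2)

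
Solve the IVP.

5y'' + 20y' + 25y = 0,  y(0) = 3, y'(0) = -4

General solution: y = e^(-2x)(C₁cos(x) + C₂sin(x))
Complex roots r = -2 ± i
Applying ICs: C₁ = 3, C₂ = 2
Particular solution: y = e^(-2x)(3cos(x) + 2sin(x))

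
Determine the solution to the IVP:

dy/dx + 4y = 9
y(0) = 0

General solution: y = 9/4 + Ce^(-4x)
Applying y(0) = 0: C = 0 - 9/4 = -9/4
Particular solution: y = 9/4 - (9/4)e^(-4x)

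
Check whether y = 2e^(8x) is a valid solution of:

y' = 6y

Verification:
y = 2e^(8x)
y' = 16e^(8x)
But 6y = 12e^(8x)
y' ≠ 6y — the derivative does not match

No, it is not a solution.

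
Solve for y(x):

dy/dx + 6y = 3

Using integrating factor method:

General solution: y = 1/2 + Ce^(-6x)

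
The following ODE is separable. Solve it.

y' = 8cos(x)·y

Separating variables and integrating:
ln|y| = 8sin(x) + C

General solution: y = Ce^(8sin(x))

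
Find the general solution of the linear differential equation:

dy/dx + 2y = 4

Using integrating factor method:

General solution: y = 2 + Ce^(-2x)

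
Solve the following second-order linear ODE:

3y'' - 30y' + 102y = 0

Characteristic equation: 3r² - 30r + 102 = 0
Divide by 3: r² - 10r + 34 = 0
Roots: r = 5 ± 3i (complex conjugates)
General solution: y = e^(5x)(C₁cos(3x) + C₂sin(3x))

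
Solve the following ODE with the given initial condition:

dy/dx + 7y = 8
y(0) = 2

General solution: y = 8/7 + Ce^(-7x)
Applying y(0) = 2: C = 2 - 8/7 = 6/7
Particular solution: y = 8/7 + (6/7)e^(-7x)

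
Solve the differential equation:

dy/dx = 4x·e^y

Separating variables and integrating:
-e^(-y) = 2x² + C

General solution: y = -ln(C - 2x²)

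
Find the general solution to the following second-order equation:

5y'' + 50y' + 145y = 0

Characteristic equation: 5r² + 50r + 145 = 0
Divide by 5: r² + 10r + 29 = 0
Roots: r = -5 ± 2i (complex conjugates)
General solution: y = e^(-5x)(C₁cos(2x) + C₂sin(2x))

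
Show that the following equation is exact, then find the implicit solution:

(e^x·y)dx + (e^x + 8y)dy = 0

Verify exactness: ∂M/∂y = ∂N/∂x ✓
Find F(x,y) such that ∂F/∂x = M, ∂F/∂y = N
Solution: e^x·y + 4y² = C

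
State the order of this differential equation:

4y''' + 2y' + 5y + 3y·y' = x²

The order is 3 (highest derivative is of order 3).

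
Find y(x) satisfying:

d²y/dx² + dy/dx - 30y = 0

Characteristic equation: r² + r - 30 = 0
Roots: r = 5, -6 (distinct real)
General solution: y = C₁e^(5x) + C₂e^(-6x)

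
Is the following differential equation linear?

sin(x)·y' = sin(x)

Yes. Linear (y and its derivatives appear to the first power only, no products of y terms)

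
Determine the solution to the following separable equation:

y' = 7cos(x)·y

Separating variables and integrating:
ln|y| = 7sin(x) + C

General solution: y = Ce^(7sin(x))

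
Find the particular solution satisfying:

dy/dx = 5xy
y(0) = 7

General solution: y = Ce^(5x²/2)
Applying IC y(0) = 7:
Particular solution: y = 7e^(5x²/2)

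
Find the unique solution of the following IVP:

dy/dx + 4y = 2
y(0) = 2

General solution: y = 1/2 + Ce^(-4x)
Applying y(0) = 2: C = 2 - 1/2 = 3/2
Particular solution: y = 1/2 + (3/2)e^(-4x)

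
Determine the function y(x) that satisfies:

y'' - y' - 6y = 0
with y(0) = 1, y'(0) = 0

General solution: y = C₁e^(3x) + C₂e^(-2x)
Applying ICs: C₁ = 2/5, C₂ = 3/5
Particular solution: y = (2/5)e^(3x) + (3/5)e^(-2x)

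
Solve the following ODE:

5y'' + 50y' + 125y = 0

Characteristic equation: 5r² + 50r + 125 = 0
Divide by 5: r² + 10r + 25 = 0
Factored: (r + 5)² = 0
Repeated root: r = -5
General solution: y = (C₁ + C₂x)e^(-5x)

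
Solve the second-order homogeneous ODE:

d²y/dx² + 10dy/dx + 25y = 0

Characteristic equation: r² + 10r + 25 = 0
Factored: (r + 5)² = 0
Repeated root: r = -5
General solution: y = (C₁ + C₂x)e^(-5x)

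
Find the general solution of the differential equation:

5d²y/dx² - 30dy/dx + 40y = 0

Characteristic equation: 5r² - 30r + 40 = 0
Divide by 5: r² - 6r + 8 = 0
Roots: r = 4, 2 (distinct real)
General solution: y = C₁e^(4x) + C₂e^(2x)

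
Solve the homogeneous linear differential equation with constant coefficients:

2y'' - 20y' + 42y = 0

Characteristic equation: 2r² - 20r + 42 = 0
Divide by 2: r² - 10r + 21 = 0
Roots: r = 7, 3 (distinct real)
General solution: y = C₁e^(7x) + C₂e^(3x)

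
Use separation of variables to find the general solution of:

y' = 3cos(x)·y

Separating variables and integrating:
ln|y| = 3sin(x) + C

General solution: y = Ce^(3sin(x))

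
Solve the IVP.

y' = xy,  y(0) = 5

General solution: y = Ce^(x²/2)
Applying IC y(0) = 5:
Particular solution: y = 5e^(x²/2)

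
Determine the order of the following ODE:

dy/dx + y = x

The order is 1 (highest derivative is of order 1).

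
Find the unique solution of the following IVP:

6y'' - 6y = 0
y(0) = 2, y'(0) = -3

General solution: y = C₁e^x + C₂e^(-x)
Applying ICs: C₁ = -1/2, C₂ = 5/2
Particular solution: y = -(1/2)e^x + (5/2)e^(-x)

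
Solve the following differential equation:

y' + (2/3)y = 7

Using integrating factor method:

General solution: y = 21/2 + Ce^(-2x/3)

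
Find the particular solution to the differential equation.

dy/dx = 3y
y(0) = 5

General solution: y = Ce^(3x)
Applying IC y(0) = 5:
Particular solution: y = 5e^(3x)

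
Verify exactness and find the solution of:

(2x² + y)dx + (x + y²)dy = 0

Verify exactness: ∂M/∂y = ∂N/∂x ✓
Find F(x,y) such that ∂F/∂x = M, ∂F/∂y = N
Solution: 2x³/3 + xy + y³/3 = C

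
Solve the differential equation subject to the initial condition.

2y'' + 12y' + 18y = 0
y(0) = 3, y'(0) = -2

General solution: y = (C₁ + C₂x)e^(-3x)
Repeated root r = -3
Applying ICs: C₁ = 3, C₂ = 7
Particular solution: y = (3 + 7x)e^(-3x)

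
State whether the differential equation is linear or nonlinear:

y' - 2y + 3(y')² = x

Nonlinear ((y')² term)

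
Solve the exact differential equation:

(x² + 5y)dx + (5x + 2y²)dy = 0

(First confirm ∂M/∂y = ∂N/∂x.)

Verify exactness: ∂M/∂y = ∂N/∂x ✓
Find F(x,y) such that ∂F/∂x = M, ∂F/∂y = N
Solution: x³/3 + 5xy + 2y³/3 = C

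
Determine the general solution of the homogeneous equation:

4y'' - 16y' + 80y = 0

Characteristic equation: 4r² - 16r + 80 = 0
Divide by 4: r² - 4r + 20 = 0
Roots: r = 2 ± 4i (complex conjugates)
General solution: y = e^(2x)(C₁cos(4x) + C₂sin(4x))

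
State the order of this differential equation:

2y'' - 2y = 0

The order is 2 (highest derivative is of order 2).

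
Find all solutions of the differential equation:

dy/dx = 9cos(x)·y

Separating variables and integrating:
ln|y| = 9sin(x) + C

General solution: y = Ce^(9sin(x))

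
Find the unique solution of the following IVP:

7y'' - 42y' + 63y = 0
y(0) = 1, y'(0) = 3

General solution: y = (C₁ + C₂x)e^(3x)
Repeated root r = 3
Applying ICs: C₁ = 1, C₂ = 0
Particular solution: y = e^(3x)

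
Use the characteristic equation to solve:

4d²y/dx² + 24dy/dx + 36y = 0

Characteristic equation: 4r² + 24r + 36 = 0
Divide by 4: r² + 6r + 9 = 0
Factored: (r + 3)² = 0
Repeated root: r = -3
General solution: y = (C₁ + C₂x)e^(-3x)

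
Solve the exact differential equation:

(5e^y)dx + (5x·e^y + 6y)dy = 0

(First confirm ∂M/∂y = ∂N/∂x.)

Verify exactness: ∂M/∂y = ∂N/∂x ✓
Find F(x,y) such that ∂F/∂x = M, ∂F/∂y = N
Solution: 5x·e^y + 3y² = C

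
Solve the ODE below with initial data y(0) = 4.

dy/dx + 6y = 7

General solution: y = 7/6 + Ce^(-6x)
Applying y(0) = 4: C = 4 - 7/6 = 17/6
Particular solution: y = 7/6 + (17/6)e^(-6x)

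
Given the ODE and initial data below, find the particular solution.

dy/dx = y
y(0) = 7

General solution: y = Ce^x
Applying IC y(0) = 7:
Particular solution: y = 7e^x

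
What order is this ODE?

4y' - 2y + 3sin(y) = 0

The order is 1 (highest derivative is of order 1).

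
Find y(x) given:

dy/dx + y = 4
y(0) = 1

General solution: y = 4 + Ce^(-x)
Applying y(0) = 1: C = 1 - 4 = -3
Particular solution: y = 4 - 3e^(-x)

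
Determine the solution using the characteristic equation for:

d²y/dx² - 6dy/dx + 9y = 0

Characteristic equation: r² - 6r + 9 = 0
Factored: (r - 3)² = 0
Repeated root: r = 3
General solution: y = (C₁ + C₂x)e^(3x)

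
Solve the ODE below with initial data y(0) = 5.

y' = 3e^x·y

General solution: y = Ce^(3e^x)
Applying IC y(0) = 5:
Particular solution: y = 5e^(3(e^x - 1))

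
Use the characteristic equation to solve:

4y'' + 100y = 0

Characteristic equation: 4r² + 100 = 0
Divide by 4: r² + 25 = 0
Roots: r = ±5i (complex conjugates)
General solution: y = C₁cos(5x) + C₂sin(5x)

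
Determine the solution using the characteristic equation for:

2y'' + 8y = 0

Characteristic equation: 2r² + 8 = 0
Divide by 2: r² + 4 = 0
Roots: r = ±2i (complex conjugates)
General solution: y = C₁cos(2x) + C₂sin(2x)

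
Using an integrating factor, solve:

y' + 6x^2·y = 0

Using integrating factor method:

General solution: y = Ce^(-2x^3)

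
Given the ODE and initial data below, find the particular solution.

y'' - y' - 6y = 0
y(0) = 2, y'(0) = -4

General solution: y = C₁e^(3x) + C₂e^(-2x)
Applying ICs: C₁ = 0, C₂ = 2
Particular solution: y = 2e^(-2x)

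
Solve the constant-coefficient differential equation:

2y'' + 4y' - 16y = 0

Characteristic equation: 2r² + 4r - 16 = 0
Divide by 2: r² + 2r - 8 = 0
Roots: r = 2, -4 (distinct real)
General solution: y = C₁e^(2x) + C₂e^(-4x)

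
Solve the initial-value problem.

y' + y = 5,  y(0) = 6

General solution: y = 5 + Ce^(-x)
Applying y(0) = 6: C = 6 - 5 = 1
Particular solution: y = 5 + e^(-x)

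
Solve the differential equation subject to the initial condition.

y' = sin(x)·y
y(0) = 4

General solution: y = Ce^(-cos(x))
Applying IC y(0) = 4:
Particular solution: y = 4e^(1-cos(x))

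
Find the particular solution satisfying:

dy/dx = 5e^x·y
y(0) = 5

General solution: y = Ce^(5e^x)
Applying IC y(0) = 5:
Particular solution: y = 5e^(5(e^x - 1))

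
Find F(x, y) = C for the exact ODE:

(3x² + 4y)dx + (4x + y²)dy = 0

Verify exactness: ∂M/∂y = ∂N/∂x ✓
Find F(x,y) such that ∂F/∂x = M, ∂F/∂y = N
Solution: x³ + 4xy + y³/3 = C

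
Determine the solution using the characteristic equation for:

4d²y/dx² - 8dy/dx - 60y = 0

Characteristic equation: 4r² - 8r - 60 = 0
Divide by 4: r² - 2r - 15 = 0
Roots: r = 5, -3 (distinct real)
General solution: y = C₁e^(5x) + C₂e^(-3x)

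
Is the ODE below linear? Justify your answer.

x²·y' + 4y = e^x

Yes. Linear (y and its derivatives appear to the first power only, no products of y terms)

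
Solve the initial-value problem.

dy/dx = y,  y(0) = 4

General solution: y = Ce^x
Applying IC y(0) = 4:
Particular solution: y = 4e^x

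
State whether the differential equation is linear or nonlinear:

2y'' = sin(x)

Linear (y and its derivatives appear to the first power only, no products of y terms)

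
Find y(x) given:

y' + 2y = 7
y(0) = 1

General solution: y = 7/2 + Ce^(-2x)
Applying y(0) = 1: C = 1 - 7/2 = -5/2
Particular solution: y = 7/2 - (5/2)e^(-2x)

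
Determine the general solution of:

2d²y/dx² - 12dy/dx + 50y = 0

Characteristic equation: 2r² - 12r + 50 = 0
Divide by 2: r² - 6r + 25 = 0
Roots: r = 3 ± 4i (complex conjugates)
General solution: y = e^(3x)(C₁cos(4x) + C₂sin(4x))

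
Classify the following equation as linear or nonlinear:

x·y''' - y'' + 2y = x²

Linear (y and its derivatives appear to the first power only, no products of y terms)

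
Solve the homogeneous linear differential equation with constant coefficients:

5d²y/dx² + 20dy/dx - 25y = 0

Characteristic equation: 5r² + 20r - 25 = 0
Divide by 5: r² + 4r - 5 = 0
Roots: r = 1, -5 (distinct real)
General solution: y = C₁e^x + C₂e^(-5x)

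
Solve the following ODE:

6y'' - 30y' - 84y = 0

Characteristic equation: 6r² - 30r - 84 = 0
Divide by 6: r² - 5r - 14 = 0
Roots: r = 7, -2 (distinct real)
General solution: y = C₁e^(7x) + C₂e^(-2x)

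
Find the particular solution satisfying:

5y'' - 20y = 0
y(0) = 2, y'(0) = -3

General solution: y = C₁e^(2x) + C₂e^(-2x)
Applying ICs: C₁ = 1/4, C₂ = 7/4
Particular solution: y = (1/4)e^(2x) + (7/4)e^(-2x)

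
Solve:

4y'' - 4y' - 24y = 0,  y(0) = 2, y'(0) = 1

General solution: y = C₁e^(3x) + C₂e^(-2x)
Applying ICs: C₁ = 1, C₂ = 1
Particular solution: y = e^(3x) + e^(-2x)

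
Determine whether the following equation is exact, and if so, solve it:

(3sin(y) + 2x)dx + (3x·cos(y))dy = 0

Verify exactness: ∂M/∂y = ∂N/∂x ✓
Find F(x,y) such that ∂F/∂x = M, ∂F/∂y = N
Solution: 3x·sin(y) + x² = C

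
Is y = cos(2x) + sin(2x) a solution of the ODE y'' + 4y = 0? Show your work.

Verification:
y'' = -4cos(2x) - 4sin(2x)
y'' + 4y = 0 ✓

Yes, it is a solution.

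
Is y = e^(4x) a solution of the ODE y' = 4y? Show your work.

Verification:
y = e^(4x)
y' = 4e^(4x)
4y = 4e^(4x)
y' = 4y ✓

Yes, it is a solution.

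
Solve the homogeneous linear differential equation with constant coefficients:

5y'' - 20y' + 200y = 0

Characteristic equation: 5r² - 20r + 200 = 0
Divide by 5: r² - 4r + 40 = 0
Roots: r = 2 ± 6i (complex conjugates)
General solution: y = e^(2x)(C₁cos(6x) + C₂sin(6x))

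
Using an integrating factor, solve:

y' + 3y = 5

Using integrating factor method:

General solution: y = 5/3 + Ce^(-3x)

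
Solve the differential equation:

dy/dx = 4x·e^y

Separating variables and integrating:
-e^(-y) = 2x² + C

General solution: y = -ln(C - 2x²)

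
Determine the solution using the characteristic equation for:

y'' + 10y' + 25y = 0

Characteristic equation: r² + 10r + 25 = 0
Factored: (r + 5)² = 0
Repeated root: r = -5
General solution: y = (C₁ + C₂x)e^(-5x)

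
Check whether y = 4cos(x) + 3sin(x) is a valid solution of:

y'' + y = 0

Verification:
y'' = -4cos(x) - 3sin(x)
y'' + y = 0 ✓

Yes, it is a solution.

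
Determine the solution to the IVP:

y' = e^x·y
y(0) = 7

General solution: y = Ce^(e^x)
Applying IC y(0) = 7:
Particular solution: y = 7e^(e^x - 1)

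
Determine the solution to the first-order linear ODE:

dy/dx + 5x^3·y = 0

Using integrating factor method:

General solution: y = Ce^(-5x^4/4)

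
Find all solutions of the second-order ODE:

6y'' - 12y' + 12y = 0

Characteristic equation: 6r² - 12r + 12 = 0
Divide by 6: r² - 2r + 2 = 0
Roots: r = 1 ± i (complex conjugates)
General solution: y = e^x(C₁cos(x) + C₂sin(x))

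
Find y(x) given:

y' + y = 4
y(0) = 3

General solution: y = 4 + Ce^(-x)
Applying y(0) = 3: C = 3 - 4 = -1
Particular solution: y = 4 - e^(-x)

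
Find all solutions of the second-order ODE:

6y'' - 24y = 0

Characteristic equation: 6r² - 24 = 0
Divide by 6: r² - 4 = 0
Roots: r = 2, -2 (distinct real)
General solution: y = C₁e^(2x) + C₂e^(-2x)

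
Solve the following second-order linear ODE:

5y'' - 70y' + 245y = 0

Characteristic equation: 5r² - 70r + 245 = 0
Divide by 5: r² - 14r + 49 = 0
Factored: (r - 7)² = 0
Repeated root: r = 7
General solution: y = (C₁ + C₂x)e^(7x)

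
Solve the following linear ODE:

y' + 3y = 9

Using integrating factor method:

General solution: y = 3 + Ce^(-3x)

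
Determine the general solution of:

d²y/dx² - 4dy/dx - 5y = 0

Characteristic equation: r² - 4r - 5 = 0
Roots: r = 5, -1 (distinct real)
General solution: y = C₁e^(5x) + C₂e^(-x)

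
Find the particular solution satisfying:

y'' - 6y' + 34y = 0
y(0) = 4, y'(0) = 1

General solution: y = e^(3x)(C₁cos(5x) + C₂sin(5x))
Complex roots r = 3 ± 5i
Applying ICs: C₁ = 4, C₂ = -11/5
Particular solution: y = e^(3x)(4cos(5x) - (11/5)sin(5x))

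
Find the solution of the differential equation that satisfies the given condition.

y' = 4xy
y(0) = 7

General solution: y = Ce^(2x²)
Applying IC y(0) = 7:
Particular solution: y = 7e^(2x²)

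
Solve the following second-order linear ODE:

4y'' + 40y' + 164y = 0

Characteristic equation: 4r² + 40r + 164 = 0
Divide by 4: r² + 10r + 41 = 0
Roots: r = -5 ± 4i (complex conjugates)
General solution: y = e^(-5x)(C₁cos(4x) + C₂sin(4x))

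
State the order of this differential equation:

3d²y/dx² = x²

The order is 2 (highest derivative is of order 2).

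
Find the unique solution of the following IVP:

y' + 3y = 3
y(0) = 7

General solution: y = 1 + Ce^(-3x)
Applying y(0) = 7: C = 7 - 1 = 6
Particular solution: y = 1 + 6e^(-3x)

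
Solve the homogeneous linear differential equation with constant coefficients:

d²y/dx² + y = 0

Characteristic equation: r² + 1 = 0
Roots: r = ±i (complex conjugates)
General solution: y = C₁cos(x) + C₂sin(x)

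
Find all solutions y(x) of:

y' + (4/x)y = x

Using integrating factor method:

General solution: y = (1/6)x^2 + Cx^(-4)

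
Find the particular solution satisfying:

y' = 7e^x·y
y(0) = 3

General solution: y = Ce^(7e^x)
Applying IC y(0) = 3:
Particular solution: y = 3e^(7(e^x - 1))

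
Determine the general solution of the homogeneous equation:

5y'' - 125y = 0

Characteristic equation: 5r² - 125 = 0
Divide by 5: r² - 25 = 0
Roots: r = 5, -5 (distinct real)
General solution: y = C₁e^(5x) + C₂e^(-5x)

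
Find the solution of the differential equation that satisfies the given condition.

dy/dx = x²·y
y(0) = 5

General solution: y = Ce^(x³/3)
Applying IC y(0) = 5:
Particular solution: y = 5e^(x³/3)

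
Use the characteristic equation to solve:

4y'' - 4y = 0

Characteristic equation: 4r² - 4 = 0
Divide by 4: r² - 1 = 0
Roots: r = 1, -1 (distinct real)
General solution: y = C₁e^x + C₂e^(-x)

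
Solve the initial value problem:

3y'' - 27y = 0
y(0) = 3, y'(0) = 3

General solution: y = C₁e^(3x) + C₂e^(-3x)
Applying ICs: C₁ = 2, C₂ = 1
Particular solution: y = 2e^(3x) + e^(-3x)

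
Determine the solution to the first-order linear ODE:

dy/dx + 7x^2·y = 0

Using integrating factor method:

General solution: y = Ce^(-7x^3/3)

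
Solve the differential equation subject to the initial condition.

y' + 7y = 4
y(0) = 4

General solution: y = 4/7 + Ce^(-7x)
Applying y(0) = 4: C = 4 - 4/7 = 24/7
Particular solution: y = 4/7 + (24/7)e^(-7x)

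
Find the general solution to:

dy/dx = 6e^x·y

Separating variables and integrating:
ln|y| = 6e^x + C

General solution: y = Ce^(6e^x)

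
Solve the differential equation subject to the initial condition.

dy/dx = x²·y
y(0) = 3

General solution: y = Ce^(x³/3)
Applying IC y(0) = 3:
Particular solution: y = 3e^(x³/3)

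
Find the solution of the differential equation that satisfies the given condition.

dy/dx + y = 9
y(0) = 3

General solution: y = 9 + Ce^(-x)
Applying y(0) = 3: C = 3 - 9 = -6
Particular solution: y = 9 - 6e^(-x)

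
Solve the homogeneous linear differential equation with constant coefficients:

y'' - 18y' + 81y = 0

Characteristic equation: r² - 18r + 81 = 0
Factored: (r - 9)² = 0
Repeated root: r = 9
General solution: y = (C₁ + C₂x)e^(9x)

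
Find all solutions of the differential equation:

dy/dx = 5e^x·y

Separating variables and integrating:
ln|y| = 5e^x + C

General solution: y = Ce^(5e^x)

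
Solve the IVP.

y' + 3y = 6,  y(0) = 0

General solution: y = 2 + Ce^(-3x)
Applying y(0) = 0: C = 0 - 2 = -2
Particular solution: y = 2 - 2e^(-3x)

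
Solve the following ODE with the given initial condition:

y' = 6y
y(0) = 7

General solution: y = Ce^(6x)
Applying IC y(0) = 7:
Particular solution: y = 7e^(6x)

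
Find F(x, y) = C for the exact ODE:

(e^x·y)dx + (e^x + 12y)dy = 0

Verify exactness: ∂M/∂y = ∂N/∂x ✓
Find F(x,y) such that ∂F/∂x = M, ∂F/∂y = N
Solution: e^x·y + 6y² = C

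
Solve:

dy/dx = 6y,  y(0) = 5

General solution: y = Ce^(6x)
Applying IC y(0) = 5:
Particular solution: y = 5e^(6x)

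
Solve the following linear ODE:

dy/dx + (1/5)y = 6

Using integrating factor method:

General solution: y = 30 + Ce^(-x/5)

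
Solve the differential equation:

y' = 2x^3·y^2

Separating variables and integrating:
-1/y = x^4/2 + C

General solution: y^-1 = (-1/2)x^4 + C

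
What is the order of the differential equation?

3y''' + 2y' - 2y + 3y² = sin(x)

The order is 3 (highest derivative is of order 3).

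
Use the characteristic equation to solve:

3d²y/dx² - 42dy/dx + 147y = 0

Characteristic equation: 3r² - 42r + 147 = 0
Divide by 3: r² - 14r + 49 = 0
Factored: (r - 7)² = 0
Repeated root: r = 7
General solution: y = (C₁ + C₂x)e^(7x)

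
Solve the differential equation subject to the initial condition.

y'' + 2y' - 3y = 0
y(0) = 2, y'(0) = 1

General solution: y = C₁e^x + C₂e^(-3x)
Applying ICs: C₁ = 7/4, C₂ = 1/4
Particular solution: y = (7/4)e^x + (1/4)e^(-3x)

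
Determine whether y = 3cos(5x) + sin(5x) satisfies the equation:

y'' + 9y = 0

Verification:
y'' = -75cos(5x) - 25sin(5x)
y'' + 9y ≠ 0 (frequency mismatch: got 25 instead of 9)

No, it is not a solution.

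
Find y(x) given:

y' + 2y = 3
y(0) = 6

General solution: y = 3/2 + Ce^(-2x)
Applying y(0) = 6: C = 6 - 3/2 = 9/2
Particular solution: y = 3/2 + (9/2)e^(-2x)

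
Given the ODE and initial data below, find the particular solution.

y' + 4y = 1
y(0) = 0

General solution: y = 1/4 + Ce^(-4x)
Applying y(0) = 0: C = 0 - 1/4 = -1/4
Particular solution: y = 1/4 - (1/4)e^(-4x)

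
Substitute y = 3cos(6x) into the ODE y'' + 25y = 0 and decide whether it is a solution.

Verification:
y'' = -108cos(6x)
y'' + 25y ≠ 0 (frequency mismatch: got 36 instead of 25)

No, it is not a solution.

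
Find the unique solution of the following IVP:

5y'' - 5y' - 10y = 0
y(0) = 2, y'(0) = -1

General solution: y = C₁e^(2x) + C₂e^(-x)
Applying ICs: C₁ = 1/3, C₂ = 5/3
Particular solution: y = (1/3)e^(2x) + (5/3)e^(-x)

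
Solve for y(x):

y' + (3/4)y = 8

Using integrating factor method:

General solution: y = 32/3 + Ce^(-3x/4)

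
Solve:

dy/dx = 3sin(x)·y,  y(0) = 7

General solution: y = Ce^(-3cos(x))
Applying IC y(0) = 7:
Particular solution: y = 7e^(3(1-cos(x)))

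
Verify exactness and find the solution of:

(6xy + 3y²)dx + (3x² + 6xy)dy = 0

Verify exactness: ∂M/∂y = ∂N/∂x ✓
Find F(x,y) such that ∂F/∂x = M, ∂F/∂y = N
Solution: 3x²y + 3xy² = C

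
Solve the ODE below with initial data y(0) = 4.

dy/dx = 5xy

General solution: y = Ce^(5x²/2)
Applying IC y(0) = 4:
Particular solution: y = 4e^(5x²/2)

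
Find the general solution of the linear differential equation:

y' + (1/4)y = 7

Using integrating factor method:

General solution: y = 28 + Ce^(-x/4)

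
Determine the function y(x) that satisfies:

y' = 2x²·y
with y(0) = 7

General solution: y = Ce^(2x³/3)
Applying IC y(0) = 7:
Particular solution: y = 7e^(2x³/3)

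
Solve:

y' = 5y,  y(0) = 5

General solution: y = Ce^(5x)
Applying IC y(0) = 5:
Particular solution: y = 5e^(5x)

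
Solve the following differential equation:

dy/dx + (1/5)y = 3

Using integrating factor method:

General solution: y = 15 + Ce^(-x/5)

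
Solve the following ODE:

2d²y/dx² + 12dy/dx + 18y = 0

Characteristic equation: 2r² + 12r + 18 = 0
Divide by 2: r² + 6r + 9 = 0
Factored: (r + 3)² = 0
Repeated root: r = -3
General solution: y = (C₁ + C₂x)e^(-3x)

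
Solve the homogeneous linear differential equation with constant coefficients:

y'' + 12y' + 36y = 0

Characteristic equation: r² + 12r + 36 = 0
Factored: (r + 6)² = 0
Repeated root: r = -6
General solution: y = (C₁ + C₂x)e^(-6x)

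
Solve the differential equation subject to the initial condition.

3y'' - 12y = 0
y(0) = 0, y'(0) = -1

General solution: y = C₁e^(2x) + C₂e^(-2x)
Applying ICs: C₁ = -1/4, C₂ = 1/4
Particular solution: y = -(1/4)e^(2x) + (1/4)e^(-2x)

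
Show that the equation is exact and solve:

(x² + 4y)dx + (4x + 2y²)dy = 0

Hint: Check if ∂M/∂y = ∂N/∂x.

Verify exactness: ∂M/∂y = ∂N/∂x ✓
Find F(x,y) such that ∂F/∂x = M, ∂F/∂y = N
Solution: x³/3 + 4xy + 2y³/3 = C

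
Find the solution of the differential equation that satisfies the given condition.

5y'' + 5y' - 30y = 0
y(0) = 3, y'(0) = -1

General solution: y = C₁e^(2x) + C₂e^(-3x)
Applying ICs: C₁ = 8/5, C₂ = 7/5
Particular solution: y = (8/5)e^(2x) + (7/5)e^(-3x)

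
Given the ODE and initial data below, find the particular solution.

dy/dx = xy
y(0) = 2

General solution: y = Ce^(x²/2)
Applying IC y(0) = 2:
Particular solution: y = 2e^(x²/2)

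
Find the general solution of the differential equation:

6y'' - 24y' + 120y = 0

Characteristic equation: 6r² - 24r + 120 = 0
Divide by 6: r² - 4r + 20 = 0
Roots: r = 2 ± 4i (complex conjugates)
General solution: y = e^(2x)(C₁cos(4x) + C₂sin(4x))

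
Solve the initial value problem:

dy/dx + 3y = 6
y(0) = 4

General solution: y = 2 + Ce^(-3x)
Applying y(0) = 4: C = 4 - 2 = 2
Particular solution: y = 2 + 2e^(-3x)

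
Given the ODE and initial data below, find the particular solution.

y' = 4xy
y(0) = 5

General solution: y = Ce^(2x²)
Applying IC y(0) = 5:
Particular solution: y = 5e^(2x²)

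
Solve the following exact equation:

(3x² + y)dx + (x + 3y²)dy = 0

Verify exactness: ∂M/∂y = ∂N/∂x ✓
Find F(x,y) such that ∂F/∂x = M, ∂F/∂y = N
Solution: x³ + xy + y³ = C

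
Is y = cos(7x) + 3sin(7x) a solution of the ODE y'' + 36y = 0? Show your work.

Verification:
y'' = -49cos(7x) - 147sin(7x)
y'' + 36y ≠ 0 (frequency mismatch: got 49 instead of 36)

No, it is not a solution.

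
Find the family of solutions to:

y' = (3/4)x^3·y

Separating variables and integrating:
ln|y| = 3x^4/16 + C

General solution: y = Ce^(3x^4/16)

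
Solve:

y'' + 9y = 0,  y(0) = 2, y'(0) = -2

General solution: y = C₁cos(3x) + C₂sin(3x)
Complex roots r = ±3i
Applying ICs: C₁ = 2, C₂ = -2/3
Particular solution: y = 2cos(3x) - (2/3)sin(3x)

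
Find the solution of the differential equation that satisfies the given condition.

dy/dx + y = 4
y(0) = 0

General solution: y = 4 + Ce^(-x)
Applying y(0) = 0: C = 0 - 4 = -4
Particular solution: y = 4 - 4e^(-x)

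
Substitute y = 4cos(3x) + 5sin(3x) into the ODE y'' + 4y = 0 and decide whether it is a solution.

Verification:
y'' = -36cos(3x) - 45sin(3x)
y'' + 4y ≠ 0 (frequency mismatch: got 9 instead of 4)

No, it is not a solution.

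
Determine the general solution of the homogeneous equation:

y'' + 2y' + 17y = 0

Characteristic equation: r² + 2r + 17 = 0
Roots: r = -1 ± 4i (complex conjugates)
General solution: y = e^(-x)(C₁cos(4x) + C₂sin(4x))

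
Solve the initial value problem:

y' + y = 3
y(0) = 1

General solution: y = 3 + Ce^(-x)
Applying y(0) = 1: C = 1 - 3 = -2
Particular solution: y = 3 - 2e^(-x)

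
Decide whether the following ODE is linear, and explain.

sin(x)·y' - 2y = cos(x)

Linear (y and its derivatives appear to the first power only, no products of y terms)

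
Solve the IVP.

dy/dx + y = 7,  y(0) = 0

General solution: y = 7 + Ce^(-x)
Applying y(0) = 0: C = 0 - 7 = -7
Particular solution: y = 7 - 7e^(-x)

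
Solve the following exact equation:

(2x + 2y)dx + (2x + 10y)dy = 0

Verify exactness: ∂M/∂y = ∂N/∂x ✓
Find F(x,y) such that ∂F/∂x = M, ∂F/∂y = N
Solution: x² + 2xy + 5y² = C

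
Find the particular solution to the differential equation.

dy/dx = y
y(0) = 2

General solution: y = Ce^x
Applying IC y(0) = 2:
Particular solution: y = 2e^x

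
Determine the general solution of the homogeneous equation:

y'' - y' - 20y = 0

Characteristic equation: r² - r - 20 = 0
Roots: r = 5, -4 (distinct real)
General solution: y = C₁e^(5x) + C₂e^(-4x)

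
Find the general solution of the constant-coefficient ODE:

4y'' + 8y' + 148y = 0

Characteristic equation: 4r² + 8r + 148 = 0
Divide by 4: r² + 2r + 37 = 0
Roots: r = -1 ± 6i (complex conjugates)
General solution: y = e^(-x)(C₁cos(6x) + C₂sin(6x))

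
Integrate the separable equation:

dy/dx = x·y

Separating variables and integrating:
ln|y| = x^2/2 + C

General solution: y = Ce^(x^2/2)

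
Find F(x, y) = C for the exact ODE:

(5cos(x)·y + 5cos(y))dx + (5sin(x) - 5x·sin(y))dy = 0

Verify exactness: ∂M/∂y = ∂N/∂x ✓
Find F(x,y) such that ∂F/∂x = M, ∂F/∂y = N
Solution: 5sin(x)·y + 5x·cos(y) = C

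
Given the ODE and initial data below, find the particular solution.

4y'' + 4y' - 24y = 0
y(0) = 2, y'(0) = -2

General solution: y = C₁e^(2x) + C₂e^(-3x)
Applying ICs: C₁ = 4/5, C₂ = 6/5
Particular solution: y = (4/5)e^(2x) + (6/5)e^(-3x)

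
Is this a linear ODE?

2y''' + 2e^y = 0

No. Nonlinear (e^y is nonlinear in y)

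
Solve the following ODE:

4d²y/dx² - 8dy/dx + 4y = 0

Characteristic equation: 4r² - 8r + 4 = 0
Divide by 4: r² - 2r + 1 = 0
Factored: (r - 1)² = 0
Repeated root: r = 1
General solution: y = (C₁ + C₂x)e^x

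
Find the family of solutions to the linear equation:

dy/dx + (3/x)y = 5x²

Using integrating factor method:

General solution: y = (5/6)x^3 + Cx^(-3)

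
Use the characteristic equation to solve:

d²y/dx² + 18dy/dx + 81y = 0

Characteristic equation: r² + 18r + 81 = 0
Factored: (r + 9)² = 0
Repeated root: r = -9
General solution: y = (C₁ + C₂x)e^(-9x)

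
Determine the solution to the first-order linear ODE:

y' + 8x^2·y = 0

Using integrating factor method:

General solution: y = Ce^(-8x^3/3)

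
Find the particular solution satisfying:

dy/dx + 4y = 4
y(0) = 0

General solution: y = 1 + Ce^(-4x)
Applying y(0) = 0: C = 0 - 1 = -1
Particular solution: y = 1 - e^(-4x)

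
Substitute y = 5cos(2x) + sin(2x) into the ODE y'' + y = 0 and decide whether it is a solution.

Verification:
y'' = -20cos(2x) - 4sin(2x)
y'' + y ≠ 0 (frequency mismatch: got 4 instead of 1)

No, it is not a solution.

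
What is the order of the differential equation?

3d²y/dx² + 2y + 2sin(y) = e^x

The order is 2 (highest derivative is of order 2).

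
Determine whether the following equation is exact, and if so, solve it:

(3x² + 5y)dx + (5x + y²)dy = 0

Verify exactness: ∂M/∂y = ∂N/∂x ✓
Find F(x,y) such that ∂F/∂x = M, ∂F/∂y = N
Solution: x³ + 5xy + y³/3 = C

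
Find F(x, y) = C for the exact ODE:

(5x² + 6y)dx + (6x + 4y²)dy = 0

Verify exactness: ∂M/∂y = ∂N/∂x ✓
Find F(x,y) such that ∂F/∂x = M, ∂F/∂y = N
Solution: 5x³/3 + 6xy + 4y³/3 = C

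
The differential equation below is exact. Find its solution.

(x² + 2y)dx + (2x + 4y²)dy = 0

Verify exactness: ∂M/∂y = ∂N/∂x ✓
Find F(x,y) such that ∂F/∂x = M, ∂F/∂y = N
Solution: x³/3 + 2xy + 4y³/3 = C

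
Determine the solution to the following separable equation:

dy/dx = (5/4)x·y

Separating variables and integrating:
ln|y| = 5x^2/8 + C

General solution: y = Ce^(5x^2/8)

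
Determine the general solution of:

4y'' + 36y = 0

Characteristic equation: 4r² + 36 = 0
Divide by 4: r² + 9 = 0
Roots: r = ±3i (complex conjugates)
General solution: y = C₁cos(3x) + C₂sin(3x)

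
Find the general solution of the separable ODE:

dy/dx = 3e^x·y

Separating variables and integrating:
ln|y| = 3e^x + C

General solution: y = Ce^(3e^x)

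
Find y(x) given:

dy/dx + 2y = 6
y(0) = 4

General solution: y = 3 + Ce^(-2x)
Applying y(0) = 4: C = 4 - 3 = 1
Particular solution: y = 3 + e^(-2x)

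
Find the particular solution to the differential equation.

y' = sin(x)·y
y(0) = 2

General solution: y = Ce^(-cos(x))
Applying IC y(0) = 2:
Particular solution: y = 2e^(1-cos(x))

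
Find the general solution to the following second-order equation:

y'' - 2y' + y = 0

Characteristic equation: r² - 2r + 1 = 0
Factored: (r - 1)² = 0
Repeated root: r = 1
General solution: y = (C₁ + C₂x)e^x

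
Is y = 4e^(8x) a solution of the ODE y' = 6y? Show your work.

Verification:
y = 4e^(8x)
y' = 32e^(8x)
But 6y = 24e^(8x)
y' ≠ 6y — the derivative does not match

No, it is not a solution.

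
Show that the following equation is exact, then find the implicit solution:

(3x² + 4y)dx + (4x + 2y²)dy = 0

Verify exactness: ∂M/∂y = ∂N/∂x ✓
Find F(x,y) such that ∂F/∂x = M, ∂F/∂y = N
Solution: x³ + 4xy + 2y³/3 = C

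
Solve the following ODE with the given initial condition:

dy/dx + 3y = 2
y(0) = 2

General solution: y = 2/3 + Ce^(-3x)
Applying y(0) = 2: C = 2 - 2/3 = 4/3
Particular solution: y = 2/3 + (4/3)e^(-3x)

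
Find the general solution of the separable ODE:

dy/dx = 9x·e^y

Separating variables and integrating:
-e^(-y) = 9x²/2 + C

General solution: y = -ln(C - 9x²/2)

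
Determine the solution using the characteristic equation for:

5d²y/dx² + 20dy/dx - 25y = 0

Characteristic equation: 5r² + 20r - 25 = 0
Divide by 5: r² + 4r - 5 = 0
Roots: r = 1, -5 (distinct real)
General solution: y = C₁e^x + C₂e^(-5x)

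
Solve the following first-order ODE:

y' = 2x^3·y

Separating variables and integrating:
ln|y| = x^4/2 + C

General solution: y = Ce^(x^4/2)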